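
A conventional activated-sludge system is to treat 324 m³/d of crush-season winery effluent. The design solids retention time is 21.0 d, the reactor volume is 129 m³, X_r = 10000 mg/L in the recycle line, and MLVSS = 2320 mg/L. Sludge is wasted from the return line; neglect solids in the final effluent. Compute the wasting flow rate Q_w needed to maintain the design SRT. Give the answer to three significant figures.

Q_w ≈ 1.43 m³/d

Q_w = (V·X)/(θ_c X_r) = 129.0 × 2320 / (21.0 × 10000) = 1.425 m³/d.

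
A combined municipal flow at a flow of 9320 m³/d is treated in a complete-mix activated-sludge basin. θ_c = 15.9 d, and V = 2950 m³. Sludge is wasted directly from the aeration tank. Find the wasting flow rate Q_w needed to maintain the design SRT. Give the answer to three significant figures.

Q_w ≈ 186 m³/d

For wasting at MLVSS concentration, Q_w = V/θ_c = 2950/15.9 = 185.5 m³/d.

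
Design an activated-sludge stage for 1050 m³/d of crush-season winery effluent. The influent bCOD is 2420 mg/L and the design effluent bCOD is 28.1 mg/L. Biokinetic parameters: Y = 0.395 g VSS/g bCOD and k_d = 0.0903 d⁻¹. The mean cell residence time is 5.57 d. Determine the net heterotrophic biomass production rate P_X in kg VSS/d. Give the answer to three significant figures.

P_X ≈ 660 kg VSS/d

Correct the yield for decay: Y_obs = Y/(1 + k_d θ_c) = 0.395 / (1 + 0.0903 × 5.57) = 0.395 / 1.503 = 0.2628.
Q·(S₀ − S) = 1050 × (2420 − 28.1) × 10⁻³ = 2511 kg/d removed.
Net biomass production P_X = Y_obs × Q·(S₀ − S) = 0.2628 × 2511 = 660.1 kg VSS/d.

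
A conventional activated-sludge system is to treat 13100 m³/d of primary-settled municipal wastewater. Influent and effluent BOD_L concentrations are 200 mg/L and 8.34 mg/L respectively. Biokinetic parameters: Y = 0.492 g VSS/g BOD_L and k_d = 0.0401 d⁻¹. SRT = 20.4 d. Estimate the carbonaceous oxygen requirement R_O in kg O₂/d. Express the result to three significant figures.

R_O ≈ 1550 kg O₂/d

Observed yield with endogenous decay: Y_obs = Y / (1 + k_d·θ_c) = 0.492 / (1 + 0.0401 × 20.4) = 0.492 / 1.818 = 0.2706 g VSS/g BOD_L.
Q·(S₀ − S) = 13100 × (200 − 8.34) × 10⁻³ = 2511 kg/d removed.
Biomass synthesised: P_X = Y_obs × 2511 = 679.5 kg VSS/d.
Carbonaceous O₂ demand = substrate oxidised − cell-mass equivalent = 2511 − 1.42 × 679.5 = 1546 kg O₂/d.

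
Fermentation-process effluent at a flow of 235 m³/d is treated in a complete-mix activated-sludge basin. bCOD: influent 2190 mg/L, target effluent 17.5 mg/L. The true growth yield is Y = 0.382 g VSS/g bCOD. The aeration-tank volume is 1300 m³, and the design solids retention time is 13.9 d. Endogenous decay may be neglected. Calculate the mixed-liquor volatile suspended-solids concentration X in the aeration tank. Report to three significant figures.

X = Y·Q·ΔS·θ_c / V = 0.382 × 235 × (2190 − 17.5) × 13.9 / 1300 = 2085 mg/L.

X ≈ 2090 mg/L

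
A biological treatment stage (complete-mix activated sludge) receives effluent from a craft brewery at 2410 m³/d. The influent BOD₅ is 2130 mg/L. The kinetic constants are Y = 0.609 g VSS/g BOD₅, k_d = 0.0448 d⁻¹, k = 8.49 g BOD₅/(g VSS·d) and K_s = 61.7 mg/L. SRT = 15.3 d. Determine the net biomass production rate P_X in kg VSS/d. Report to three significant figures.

P_X ≈ 1850 kg VSS/d

Effluent substrate depends only on kinetics and SRT: S = K_s(1 + k_d θ_c) / [θ_c(Yk − k_d) − 1] = 61.7 × (1 + 0.0448 × 15.3) / [15.3 × (0.609 × 8.49 − 0.0448) − 1] = 104.0 / 77.42 = 1.343 mg/L.
The observed yield is Y_obs = Y/(1 + k_d·θ_c) = 0.609 / (1 + 0.0448 × 15.3) = 0.609 / 1.685 = 0.3613 g VSS per g BOD₅ removed.
Mass of BOD₅ removed per day: Q(S₀ − S) = 2410 × 2129 g/m³ = 5130 kg/d.
Net biomass production P_X = Y_obs × Q·(S₀ − S) = 0.3613 × 5130 = 1854 kg VSS/d.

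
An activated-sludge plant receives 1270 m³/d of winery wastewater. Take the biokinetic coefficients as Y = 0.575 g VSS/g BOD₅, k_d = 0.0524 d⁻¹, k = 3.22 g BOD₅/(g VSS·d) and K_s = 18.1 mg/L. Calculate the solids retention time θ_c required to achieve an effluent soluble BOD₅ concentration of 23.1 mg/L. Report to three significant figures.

At the target effluent, Y k S/(K_s+S) = 0.575×3.22×23.1/41.20 = 1.038 d⁻¹.
θ_c = 1/(μ − k_d) = 1/(1.038 − 0.0524) = 1/0.9857 = 1.015 d.

θ_c ≈ 1.01 d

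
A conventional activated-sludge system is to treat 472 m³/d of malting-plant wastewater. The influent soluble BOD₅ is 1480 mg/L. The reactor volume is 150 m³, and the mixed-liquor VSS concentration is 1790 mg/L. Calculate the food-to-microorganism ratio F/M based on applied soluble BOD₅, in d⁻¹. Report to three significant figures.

F/M ≈ 2.60 d⁻¹

F/M = applied load / biomass = Q·S₀/(V·X) = 472 × 1480 / (150.0 × 1790) = 2.602 d⁻¹.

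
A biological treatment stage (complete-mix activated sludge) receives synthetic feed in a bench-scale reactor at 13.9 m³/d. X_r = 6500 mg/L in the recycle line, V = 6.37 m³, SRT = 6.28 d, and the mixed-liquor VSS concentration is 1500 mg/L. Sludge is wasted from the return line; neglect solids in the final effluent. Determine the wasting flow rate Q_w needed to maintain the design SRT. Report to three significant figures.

Q_w ≈ 0.234 m³/d

θ_c = V·X/(Q_w·X_r) when wasting from the recycle, so Q_w = V·X/(θ_c·X_r) = 6.370 × 1500 / (6.28 × 6500) = 0.2341 m³/d.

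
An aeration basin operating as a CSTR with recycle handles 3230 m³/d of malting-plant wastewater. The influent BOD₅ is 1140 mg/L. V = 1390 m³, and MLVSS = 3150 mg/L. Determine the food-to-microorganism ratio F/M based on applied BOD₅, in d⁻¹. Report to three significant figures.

F/M = applied load / biomass = Q·S₀/(V·X) = 3230 × 1140 / (1390 × 3150) = 0.8410 d⁻¹.

F/M ≈ 0.841 d⁻¹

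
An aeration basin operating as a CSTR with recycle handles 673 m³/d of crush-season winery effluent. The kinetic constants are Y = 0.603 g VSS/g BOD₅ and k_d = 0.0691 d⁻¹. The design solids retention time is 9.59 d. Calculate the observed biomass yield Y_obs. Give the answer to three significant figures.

Correct the yield for decay: Y_obs = Y/(1 + k_d θ_c) = 0.603 / (1 + 0.0691 × 9.59) = 0.603 / 1.663 = 0.3627.

Y_obs ≈ 0.363 g VSS/g BOD₅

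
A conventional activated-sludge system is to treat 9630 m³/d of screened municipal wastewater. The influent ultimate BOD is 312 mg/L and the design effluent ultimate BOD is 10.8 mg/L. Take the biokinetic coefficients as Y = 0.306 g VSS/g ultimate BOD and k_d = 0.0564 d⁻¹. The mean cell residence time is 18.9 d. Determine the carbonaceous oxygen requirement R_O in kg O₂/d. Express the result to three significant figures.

R_O ≈ 2290 kg O₂/d

The observed yield is Y_obs = Y/(1 + k_d·θ_c) = 0.306 / (1 + 0.0564 × 18.9) = 0.306 / 2.066 = 0.1481 g VSS per g ultimate BOD removed.
ΔS = 312 − 10.8 = 301.2 mg/L, so the substrate removal rate is 9630 × 301.2/1000 = 2901 kg ultimate BOD/d.
Biomass synthesised: P_X = Y_obs × 2901 = 429.6 kg VSS/d.
Carbonaceous O₂ demand = substrate oxidised − cell-mass equivalent = 2901 − 1.42 × 429.6 = 2291 kg O₂/d.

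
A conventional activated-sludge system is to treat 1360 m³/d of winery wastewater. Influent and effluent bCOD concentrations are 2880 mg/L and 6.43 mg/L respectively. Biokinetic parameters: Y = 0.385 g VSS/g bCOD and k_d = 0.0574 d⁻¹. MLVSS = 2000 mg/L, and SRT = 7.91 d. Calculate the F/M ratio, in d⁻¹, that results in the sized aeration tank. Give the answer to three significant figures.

From the SRT design equation V = Y Q (S₀−S) θ_c / [X (1 + k_d θ_c)] = 0.385 × 1360 × (2880 − 6.43) × 7.91 / [2000 × (1 + 0.0574 × 7.91)] = 1.19×10^7 / 2908 = 4093 m³.
Food-to-microorganism ratio F/M = Q S₀ / (V X) = 1360 × 2880 / (4093 × 2000) = 0.4785 d⁻¹.

F/M ≈ 0.479 d⁻¹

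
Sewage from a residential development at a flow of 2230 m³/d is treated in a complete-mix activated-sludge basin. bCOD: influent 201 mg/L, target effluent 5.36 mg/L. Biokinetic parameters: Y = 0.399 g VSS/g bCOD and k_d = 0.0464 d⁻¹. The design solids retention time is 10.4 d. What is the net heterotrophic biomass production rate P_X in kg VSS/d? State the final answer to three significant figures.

P_X ≈ 117 kg VSS/d

Observed yield with endogenous decay: Y_obs = Y / (1 + k_d·θ_c) = 0.399 / (1 + 0.0464 × 10.4) = 0.399 / 1.483 = 0.2691 g VSS/g bCOD.
Q·(S₀ − S) = 2230 × (201 − 5.36) × 10⁻³ = 436.3 kg/d removed.
P_X = Y_obs · Q(S₀ − S) = 0.2691 × 436.3 = 117.4 kg VSS/d.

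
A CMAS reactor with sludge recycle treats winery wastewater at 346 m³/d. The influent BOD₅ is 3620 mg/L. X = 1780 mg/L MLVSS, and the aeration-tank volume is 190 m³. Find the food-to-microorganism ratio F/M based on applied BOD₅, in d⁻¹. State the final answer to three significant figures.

F/M ≈ 3.70 d⁻¹

F/M = applied load / biomass = Q·S₀/(V·X) = 346 × 3620 / (190.0 × 1780) = 3.703 d⁻¹.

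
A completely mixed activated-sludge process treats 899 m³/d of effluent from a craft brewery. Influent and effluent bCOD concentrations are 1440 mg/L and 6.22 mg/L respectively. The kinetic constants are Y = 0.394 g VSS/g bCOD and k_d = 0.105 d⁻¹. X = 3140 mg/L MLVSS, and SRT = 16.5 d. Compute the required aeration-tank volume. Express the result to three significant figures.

V ≈ 977 m³

Steady-state biomass mass balance: V·X·(1 + k_d·θ_c) = Y·Q·(S₀ − S)·θ_c, so V = 0.394 × 899 × (1440 − 6.22) × 16.5 / [3140 × (1 + 0.105 × 16.5)] = 8.38×10^6 / 8580 = 976.6 m³.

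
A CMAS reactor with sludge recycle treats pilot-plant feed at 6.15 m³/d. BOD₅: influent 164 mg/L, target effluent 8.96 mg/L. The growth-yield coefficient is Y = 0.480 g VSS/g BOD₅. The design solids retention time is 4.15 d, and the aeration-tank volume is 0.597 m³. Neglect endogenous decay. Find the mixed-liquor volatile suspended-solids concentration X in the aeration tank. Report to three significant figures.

From V·X = Y·Q·(S₀ − S)·θ_c (decay neglected): X = 0.480 × 6.15 × (164 − 8.96) × 4.15 / 0.597 = 3182 mg/L.

X ≈ 3180 mg/L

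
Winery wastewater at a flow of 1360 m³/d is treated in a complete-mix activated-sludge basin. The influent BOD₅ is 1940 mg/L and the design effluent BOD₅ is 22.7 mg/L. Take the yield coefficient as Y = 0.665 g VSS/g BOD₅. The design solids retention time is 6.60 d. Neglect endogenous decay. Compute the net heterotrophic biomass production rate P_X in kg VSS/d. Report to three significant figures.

P_X ≈ 1730 kg VSS/d

With endogenous decay neglected, the observed yield equals the true yield: Y_obs = Y = 0.665 g VSS/g BOD₅.
Q·(S₀ − S) = 1360 × (1940 − 22.7) × 10⁻³ = 2608 kg/d removed.
So the net sludge growth is P_X = 0.6650 × 2608 = 1734 kg VSS/d.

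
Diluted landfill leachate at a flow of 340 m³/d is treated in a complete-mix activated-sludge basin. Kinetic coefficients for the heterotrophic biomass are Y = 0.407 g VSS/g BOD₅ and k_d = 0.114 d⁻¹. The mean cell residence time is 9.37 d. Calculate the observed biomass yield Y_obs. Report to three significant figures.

The observed yield is Y_obs = Y/(1 + k_d·θ_c) = 0.407 / (1 + 0.114 × 9.37) = 0.407 / 2.068 = 0.1968 g VSS per g BOD₅ removed.

Y_obs ≈ 0.197 g VSS/g BOD₅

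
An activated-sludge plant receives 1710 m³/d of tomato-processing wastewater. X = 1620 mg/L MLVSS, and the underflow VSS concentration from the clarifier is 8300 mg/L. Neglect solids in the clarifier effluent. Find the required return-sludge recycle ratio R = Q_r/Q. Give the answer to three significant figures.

R ≈ 0.243

Mass balance around the secondary clarifier (neglecting effluent solids): R = X / (X_r − X) = 1620 / (8300 − 1620) = 0.2425.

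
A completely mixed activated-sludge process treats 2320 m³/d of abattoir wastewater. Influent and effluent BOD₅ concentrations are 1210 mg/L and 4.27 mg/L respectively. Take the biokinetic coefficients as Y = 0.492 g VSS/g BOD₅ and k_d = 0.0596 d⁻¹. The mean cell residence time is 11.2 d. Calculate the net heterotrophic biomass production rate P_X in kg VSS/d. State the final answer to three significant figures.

The observed yield is Y_obs = Y/(1 + k_d·θ_c) = 0.492 / (1 + 0.0596 × 11.2) = 0.492 / 1.668 = 0.2950 g VSS per g BOD₅ removed.
Q·(S₀ − S) = 2320 × (1210 − 4.27) × 10⁻³ = 2797 kg/d removed.
Net biomass production P_X = Y_obs × Q·(S₀ − S) = 0.2950 × 2797 = 825.3 kg VSS/d.

P_X ≈ 825 kg VSS/d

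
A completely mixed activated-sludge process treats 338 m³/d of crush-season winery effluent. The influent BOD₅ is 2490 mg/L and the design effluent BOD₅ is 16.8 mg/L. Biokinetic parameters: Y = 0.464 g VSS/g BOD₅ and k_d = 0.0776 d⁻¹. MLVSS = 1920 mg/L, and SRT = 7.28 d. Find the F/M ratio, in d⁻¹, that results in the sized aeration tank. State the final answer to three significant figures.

F/M ≈ 0.466 d⁻¹

Rearranging the biomass balance for a CMAS with decay, V = Y·Q·ΔS·θ_c / [X·(1+k_d θ_c)] = 0.464 × 338 × (2490 − 16.8) × 7.28 / [1920 × (1 + 0.0776 × 7.28)] = 2.82×10^6 / 3005 = 939.8 m³.
Food-to-microorganism ratio F/M = Q S₀ / (V X) = 338 × 2490 / (939.8 × 1920) = 0.4664 d⁻¹.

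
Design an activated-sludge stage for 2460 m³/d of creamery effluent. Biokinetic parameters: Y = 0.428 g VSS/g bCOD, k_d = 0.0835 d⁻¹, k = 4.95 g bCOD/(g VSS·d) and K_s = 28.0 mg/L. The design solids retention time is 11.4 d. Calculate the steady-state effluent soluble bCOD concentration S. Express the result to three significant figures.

For a completely mixed reactor with recycle the Lawrence–McCarty relation gives S = K_s·(1 + k_d·θ_c) / [θ_c·(Y·k − k_d) − 1] = 28.0 × (1 + 0.0835 × 11.4) / [11.4 × (0.428 × 4.95 − 0.0835) − 1] = 54.65 / 22.20 = 2.462 mg/L.

S ≈ 2.46 mg/L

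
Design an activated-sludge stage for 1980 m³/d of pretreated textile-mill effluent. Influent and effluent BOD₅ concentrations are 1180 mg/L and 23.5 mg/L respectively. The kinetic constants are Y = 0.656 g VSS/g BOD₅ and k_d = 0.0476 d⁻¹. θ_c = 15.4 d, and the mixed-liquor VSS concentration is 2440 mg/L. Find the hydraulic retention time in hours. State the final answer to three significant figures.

τ ≈ 66.3 h

Rearranging the biomass balance for a CMAS with decay, V = Y·Q·ΔS·θ_c / [X·(1+k_d θ_c)] = 0.656 × 1980 × (1180 − 23.5) × 15.4 / [2440 × (1 + 0.0476 × 15.4)] = 2.31×10^7 / 4229 = 5471 m³.
τ = V/Q = 5471/1980 = 2.763 d, or 66.31 h.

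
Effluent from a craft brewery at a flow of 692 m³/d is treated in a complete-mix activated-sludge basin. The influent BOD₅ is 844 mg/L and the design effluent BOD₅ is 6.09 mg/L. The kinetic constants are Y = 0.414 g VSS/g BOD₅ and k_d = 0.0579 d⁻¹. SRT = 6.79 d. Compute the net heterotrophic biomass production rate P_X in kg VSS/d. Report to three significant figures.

Y_obs = Y / (1 + k_d θ_c) = 0.414 / (1 + 0.0579 × 6.79) = 0.414 / 1.393 = 0.2972.
Q·(S₀ − S) = 692 × (844 − 6.09) × 10⁻³ = 579.8 kg/d removed.
Net biomass production P_X = Y_obs × Q·(S₀ − S) = 0.2972 × 579.8 = 172.3 kg VSS/d.

P_X ≈ 172 kg VSS/d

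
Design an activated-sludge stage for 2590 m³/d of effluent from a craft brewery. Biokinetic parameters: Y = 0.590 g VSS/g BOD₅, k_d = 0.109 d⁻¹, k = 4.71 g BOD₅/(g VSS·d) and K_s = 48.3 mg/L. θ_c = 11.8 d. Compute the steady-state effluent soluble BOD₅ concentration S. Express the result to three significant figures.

S ≈ 3.62 mg/L

Effluent substrate depends only on kinetics and SRT: S = K_s(1 + k_d θ_c) / [θ_c(Yk − k_d) − 1] = 48.3 × (1 + 0.109 × 11.8) / [11.8 × (0.590 × 4.71 − 0.109) − 1] = 110.4 / 30.50 = 3.620 mg/L.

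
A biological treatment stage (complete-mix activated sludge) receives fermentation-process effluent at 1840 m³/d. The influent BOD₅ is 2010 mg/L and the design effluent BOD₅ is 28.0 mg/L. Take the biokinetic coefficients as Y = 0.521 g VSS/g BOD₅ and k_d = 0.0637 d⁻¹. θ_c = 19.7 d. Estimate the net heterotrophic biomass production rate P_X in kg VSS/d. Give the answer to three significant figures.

P_X ≈ 843 kg VSS/d

Y_obs = Y / (1 + k_d θ_c) = 0.521 / (1 + 0.0637 × 19.7) = 0.521 / 2.255 = 0.2311.
Q·(S₀ − S) = 1840 × (2010 − 28.0) × 10⁻³ = 3647 kg/d removed.
Net biomass production P_X = Y_obs × Q·(S₀ − S) = 0.2311 × 3647 = 842.6 kg VSS/d.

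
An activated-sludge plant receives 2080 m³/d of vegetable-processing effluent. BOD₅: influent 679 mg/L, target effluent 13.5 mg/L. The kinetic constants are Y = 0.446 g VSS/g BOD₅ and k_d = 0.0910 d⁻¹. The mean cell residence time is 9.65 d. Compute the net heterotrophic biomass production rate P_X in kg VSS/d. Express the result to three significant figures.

P_X ≈ 329 kg VSS/d

Y_obs = Y / (1 + k_d θ_c) = 0.446 / (1 + 0.0910 × 9.65) = 0.446 / 1.878 = 0.2375.
Substrate removed = Q·(S₀ − S) = 2080 m³/d × (679 − 13.5) g/m³ = 1.38×10^6 g/d = 1384 kg/d.
So the net sludge growth is P_X = 0.2375 × 1384 = 328.7 kg VSS/d.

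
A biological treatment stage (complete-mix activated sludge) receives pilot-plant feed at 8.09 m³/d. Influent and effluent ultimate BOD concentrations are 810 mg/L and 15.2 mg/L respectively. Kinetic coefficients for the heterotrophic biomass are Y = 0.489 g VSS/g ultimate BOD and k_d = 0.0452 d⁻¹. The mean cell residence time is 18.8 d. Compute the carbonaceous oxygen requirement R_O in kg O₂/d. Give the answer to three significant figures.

R_O ≈ 4.02 kg O₂/d

The observed yield is Y_obs = Y/(1 + k_d·θ_c) = 0.489 / (1 + 0.0452 × 18.8) = 0.489 / 1.850 = 0.2644 g VSS per g ultimate BOD removed.
Q·(S₀ − S) = 8.09 × (810 − 15.2) × 10⁻³ = 6.430 kg/d removed.
Biomass synthesised: P_X = Y_obs × 6.430 = 1.700 kg VSS/d.
R_O = Q·ΔS − 1.42 P_X = 6.430 − 2.414 = 4.016 kg O₂/d.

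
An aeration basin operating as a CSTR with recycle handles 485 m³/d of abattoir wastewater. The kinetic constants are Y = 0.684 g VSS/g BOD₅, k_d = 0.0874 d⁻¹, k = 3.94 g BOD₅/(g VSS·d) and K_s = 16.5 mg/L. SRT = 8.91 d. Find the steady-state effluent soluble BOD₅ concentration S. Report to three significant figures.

Effluent substrate depends only on kinetics and SRT: S = K_s(1 + k_d θ_c) / [θ_c(Yk − k_d) − 1] = 16.5 × (1 + 0.0874 × 8.91) / [8.91 × (0.684 × 3.94 − 0.0874) − 1] = 29.35 / 22.23 = 1.320 mg/L.

S ≈ 1.32 mg/L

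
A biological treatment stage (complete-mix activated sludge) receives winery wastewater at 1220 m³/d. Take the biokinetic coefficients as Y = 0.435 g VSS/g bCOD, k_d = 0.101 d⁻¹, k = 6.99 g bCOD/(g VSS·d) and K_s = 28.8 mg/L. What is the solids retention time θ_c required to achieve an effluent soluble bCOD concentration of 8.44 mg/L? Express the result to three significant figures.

θ_c ≈ 1.70 d

Specific growth rate at S = 8.44 mg/L: μ = YkS/(K_s+S) = 0.435·6.99·8.44/(28.8+8.44) = 0.6891 d⁻¹.
1/θ_c = 0.6891 − 0.101 = 0.5881 d⁻¹, so θ_c = 1.700 d.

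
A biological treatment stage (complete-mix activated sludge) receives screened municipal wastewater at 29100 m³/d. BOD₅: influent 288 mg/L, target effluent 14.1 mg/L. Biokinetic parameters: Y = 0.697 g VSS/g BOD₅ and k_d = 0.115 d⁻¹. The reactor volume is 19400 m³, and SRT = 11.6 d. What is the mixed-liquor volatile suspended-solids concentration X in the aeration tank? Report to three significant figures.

X ≈ 1420 mg/L

From V·X·(1 + k_d·θ_c) = Y·Q·(S₀ − S)·θ_c: X = 0.697 × 29100 × (288 − 14.1) × 11.6 / [19400 × (1 + 0.115 × 11.6)] = 1423 mg/L.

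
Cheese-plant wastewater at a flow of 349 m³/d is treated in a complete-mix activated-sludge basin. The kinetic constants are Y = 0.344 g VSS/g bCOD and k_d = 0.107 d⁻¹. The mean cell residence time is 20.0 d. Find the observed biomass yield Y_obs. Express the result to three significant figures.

Observed yield with endogenous decay: Y_obs = Y / (1 + k_d·θ_c) = 0.344 / (1 + 0.107 × 20.0) = 0.344 / 3.140 = 0.1096 g VSS/g bCOD.

Y_obs ≈ 0.110 g VSS/g bCOD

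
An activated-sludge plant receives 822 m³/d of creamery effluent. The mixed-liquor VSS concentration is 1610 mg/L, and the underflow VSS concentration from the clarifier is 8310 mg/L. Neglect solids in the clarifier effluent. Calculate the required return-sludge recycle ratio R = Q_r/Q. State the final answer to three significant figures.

R ≈ 0.240

R = Q_r/Q = X/(X_r − X) = 1610 / (8310 − 1610) = 0.2403.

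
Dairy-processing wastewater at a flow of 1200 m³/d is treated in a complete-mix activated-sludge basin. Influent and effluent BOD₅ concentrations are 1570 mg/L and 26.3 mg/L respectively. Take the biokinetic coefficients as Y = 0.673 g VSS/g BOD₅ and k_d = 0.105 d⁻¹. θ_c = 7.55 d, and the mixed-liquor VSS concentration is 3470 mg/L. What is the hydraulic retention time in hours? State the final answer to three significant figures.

τ ≈ 30.3 h

Steady-state biomass mass balance: V·X·(1 + k_d·θ_c) = Y·Q·(S₀ − S)·θ_c, so V = 0.673 × 1200 × (1570 − 26.3) × 7.55 / [3470 × (1 + 0.105 × 7.55)] = 9.41×10^6 / 6221 = 1513 m³.
τ = V/Q = 1513/1200 = 1.261 d, or 30.26 h.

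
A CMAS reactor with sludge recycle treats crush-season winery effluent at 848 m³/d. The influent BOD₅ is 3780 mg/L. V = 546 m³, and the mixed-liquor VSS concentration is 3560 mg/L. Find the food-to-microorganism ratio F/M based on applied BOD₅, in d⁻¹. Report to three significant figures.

F/M ≈ 1.65 d⁻¹

Food-to-microorganism ratio F/M = Q S₀ / (V X) = 848 × 3780 / (546.0 × 3560) = 1.649 d⁻¹.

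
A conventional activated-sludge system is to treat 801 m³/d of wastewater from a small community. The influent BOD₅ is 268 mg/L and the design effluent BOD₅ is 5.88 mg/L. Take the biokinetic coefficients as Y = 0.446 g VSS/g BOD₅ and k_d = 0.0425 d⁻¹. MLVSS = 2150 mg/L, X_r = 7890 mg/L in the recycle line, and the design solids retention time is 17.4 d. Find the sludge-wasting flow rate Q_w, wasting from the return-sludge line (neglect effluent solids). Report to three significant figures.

Q_w ≈ 6.82 m³/d

Rearranging the biomass balance for a CMAS with decay, V = Y·Q·ΔS·θ_c / [X·(1+k_d θ_c)] = 0.446 × 801 × (268 − 5.88) × 17.4 / [2150 × (1 + 0.0425 × 17.4)] = 1.63×10^6 / 3740 = 435.7 m³.
Wasting from the return line (neglecting effluent solids): Q_w = V·X / (θ_c·X_r) = 435.7 × 2150 / (17.4 × 7890) = 6.823 m³/d.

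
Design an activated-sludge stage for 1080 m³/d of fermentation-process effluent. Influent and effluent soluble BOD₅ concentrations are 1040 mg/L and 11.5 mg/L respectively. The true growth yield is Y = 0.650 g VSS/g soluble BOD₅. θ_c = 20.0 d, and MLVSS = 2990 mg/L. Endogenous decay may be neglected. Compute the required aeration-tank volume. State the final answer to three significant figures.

V ≈ 4830 m³

With k_d = 0 the design equation reduces to V = Y Q (S₀−S) θ_c / X = 0.650 × 1080 × (1040 − 11.5) × 20.0 / 2990 = 4829 m³.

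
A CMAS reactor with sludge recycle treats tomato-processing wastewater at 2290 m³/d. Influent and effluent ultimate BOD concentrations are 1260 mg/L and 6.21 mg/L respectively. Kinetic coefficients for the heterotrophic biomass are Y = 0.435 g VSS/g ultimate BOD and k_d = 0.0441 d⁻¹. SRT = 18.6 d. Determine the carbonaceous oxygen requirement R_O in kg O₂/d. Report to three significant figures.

Correct the yield for decay: Y_obs = Y/(1 + k_d θ_c) = 0.435 / (1 + 0.0441 × 18.6) = 0.435 / 1.820 = 0.2390.
Mass of ultimate BOD removed per day: Q(S₀ − S) = 2290 × 1254 g/m³ = 2871 kg/d.
P_X = Y_obs·Q·(S₀ − S) = 0.2390 × 2871 = 686.1 kg VSS/d.
R_O = Q·(S₀ − S) − 1.42·P_X = 2871 − 1.42 × 686.1 = 1897 kg O₂/d.

R_O ≈ 1900 kg O₂/d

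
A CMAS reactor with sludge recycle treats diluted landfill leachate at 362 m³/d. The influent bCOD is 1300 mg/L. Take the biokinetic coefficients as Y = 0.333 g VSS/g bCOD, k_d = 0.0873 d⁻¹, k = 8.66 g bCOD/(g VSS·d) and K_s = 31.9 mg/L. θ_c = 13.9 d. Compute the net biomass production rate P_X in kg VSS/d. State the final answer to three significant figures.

P_X ≈ 70.7 kg VSS/d

For a completely mixed reactor with recycle the Lawrence–McCarty relation gives S = K_s·(1 + k_d·θ_c) / [θ_c·(Y·k − k_d) − 1] = 31.9 × (1 + 0.0873 × 13.9) / [13.9 × (0.333 × 8.66 − 0.0873) − 1] = 70.61 / 37.87 = 1.864 mg/L.
Y_obs = Y / (1 + k_d θ_c) = 0.333 / (1 + 0.0873 × 13.9) = 0.333 / 2.213 = 0.1504.
Substrate removed = Q·(S₀ − S) = 362 m³/d × (1300 − 1.86) g/m³ = 4.7×10^5 g/d = 469.9 kg/d.
So the net sludge growth is P_X = 0.1504 × 469.9 = 70.70 kg VSS/d.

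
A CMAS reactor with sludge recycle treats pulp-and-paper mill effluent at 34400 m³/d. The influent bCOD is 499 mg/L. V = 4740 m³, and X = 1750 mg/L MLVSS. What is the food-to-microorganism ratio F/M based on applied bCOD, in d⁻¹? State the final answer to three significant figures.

F/M ≈ 2.07 d⁻¹

F/M = Q·S₀ / (V·X) = 34400 × 499 / (4740 × 1750) = 2.069 g bCOD·(g VSS·d)⁻¹.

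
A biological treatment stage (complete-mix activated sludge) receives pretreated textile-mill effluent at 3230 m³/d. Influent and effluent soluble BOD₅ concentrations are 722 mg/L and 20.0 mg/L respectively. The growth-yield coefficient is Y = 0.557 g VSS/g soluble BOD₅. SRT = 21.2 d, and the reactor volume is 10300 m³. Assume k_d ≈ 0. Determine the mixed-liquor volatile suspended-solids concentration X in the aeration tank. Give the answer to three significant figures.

X ≈ 2600 mg/L

X = Y·Q·ΔS·θ_c / V = 0.557 × 3230 × (722 − 20.0) × 21.2 / 10300 = 2600 mg/L.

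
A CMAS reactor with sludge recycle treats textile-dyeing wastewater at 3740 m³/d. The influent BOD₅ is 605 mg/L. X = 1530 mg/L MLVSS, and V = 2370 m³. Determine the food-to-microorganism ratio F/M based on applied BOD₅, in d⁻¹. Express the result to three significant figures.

F/M ≈ 0.624 d⁻¹

F/M = Q·S₀ / (V·X) = 3740 × 605 / (2370 × 1530) = 0.6240 g BOD₅·(g VSS·d)⁻¹.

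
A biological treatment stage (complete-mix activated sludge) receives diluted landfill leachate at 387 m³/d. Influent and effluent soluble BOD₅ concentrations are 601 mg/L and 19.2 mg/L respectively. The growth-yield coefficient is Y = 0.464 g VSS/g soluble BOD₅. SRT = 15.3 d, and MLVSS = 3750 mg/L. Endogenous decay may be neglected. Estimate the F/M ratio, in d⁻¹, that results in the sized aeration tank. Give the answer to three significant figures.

With k_d = 0 the design equation reduces to V = Y Q (S₀−S) θ_c / X = 0.464 × 387 × (601 − 19.2) × 15.3 / 3750 = 426.2 m³.
Food-to-microorganism ratio F/M = Q S₀ / (V X) = 387 × 601 / (426.2 × 3750) = 0.1455 d⁻¹.

F/M ≈ 0.146 d⁻¹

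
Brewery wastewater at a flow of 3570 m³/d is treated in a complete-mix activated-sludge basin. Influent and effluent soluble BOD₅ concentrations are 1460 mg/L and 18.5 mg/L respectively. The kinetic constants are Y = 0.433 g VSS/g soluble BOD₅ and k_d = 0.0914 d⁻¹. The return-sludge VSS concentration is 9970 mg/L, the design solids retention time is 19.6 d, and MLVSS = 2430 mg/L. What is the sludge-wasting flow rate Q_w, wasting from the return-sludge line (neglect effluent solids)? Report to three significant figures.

Q_w ≈ 80.1 m³/d

From the SRT design equation V = Y Q (S₀−S) θ_c / [X (1 + k_d θ_c)] = 0.433 × 3570 × (1460 − 18.5) × 19.6 / [2430 × (1 + 0.0914 × 19.6)] = 4.37×10^7 / 6783 = 6439 m³.
θ_c = V·X/(Q_w·X_r) when wasting from the recycle, so Q_w = V·X/(θ_c·X_r) = 6439 × 2430 / (19.6 × 9970) = 80.07 m³/d.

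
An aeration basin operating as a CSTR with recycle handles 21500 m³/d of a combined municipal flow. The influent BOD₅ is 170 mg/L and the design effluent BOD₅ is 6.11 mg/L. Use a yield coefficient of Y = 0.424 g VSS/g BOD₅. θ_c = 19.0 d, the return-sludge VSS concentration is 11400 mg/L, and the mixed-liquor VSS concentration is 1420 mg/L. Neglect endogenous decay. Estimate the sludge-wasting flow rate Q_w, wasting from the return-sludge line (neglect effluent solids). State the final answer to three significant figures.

Q_w ≈ 131 m³/d

V·X = Y·Q·ΔS·θ_c gives V = 0.424 × 21500 × (170 − 6.11) × 19.0 / 1420 = 19990 m³.
Wasting from the return line (neglecting effluent solids): Q_w = V·X / (θ_c·X_r) = 19990 × 1420 / (19.0 × 11400) = 131.1 m³/d.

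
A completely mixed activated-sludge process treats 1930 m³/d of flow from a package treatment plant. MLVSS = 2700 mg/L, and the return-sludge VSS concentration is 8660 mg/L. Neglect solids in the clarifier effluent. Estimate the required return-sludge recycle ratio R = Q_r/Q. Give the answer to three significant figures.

Solids balance on the clarifier gives (1+R)X = R·X_r, so R = X/(X_r − X) = 2700 / (8660 − 2700) = 0.4530.

R ≈ 0.453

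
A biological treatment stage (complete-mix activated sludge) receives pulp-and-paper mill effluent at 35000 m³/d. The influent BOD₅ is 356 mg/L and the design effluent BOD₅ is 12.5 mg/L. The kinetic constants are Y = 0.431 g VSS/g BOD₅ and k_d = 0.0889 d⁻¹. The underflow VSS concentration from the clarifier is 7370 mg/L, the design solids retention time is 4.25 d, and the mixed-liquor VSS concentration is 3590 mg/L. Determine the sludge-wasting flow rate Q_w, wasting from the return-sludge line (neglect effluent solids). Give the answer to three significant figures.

Steady-state biomass mass balance: V·X·(1 + k_d·θ_c) = Y·Q·(S₀ − S)·θ_c, so V = 0.431 × 35000 × (356 − 12.5) × 4.25 / [3590 × (1 + 0.0889 × 4.25)] = 2.2×10^7 / 4946 = 4452 m³.
θ_c = V·X/(Q_w·X_r) when wasting from the recycle, so Q_w = V·X/(θ_c·X_r) = 4452 × 3590 / (4.25 × 7370) = 510.3 m³/d.

Q_w ≈ 510 m³/d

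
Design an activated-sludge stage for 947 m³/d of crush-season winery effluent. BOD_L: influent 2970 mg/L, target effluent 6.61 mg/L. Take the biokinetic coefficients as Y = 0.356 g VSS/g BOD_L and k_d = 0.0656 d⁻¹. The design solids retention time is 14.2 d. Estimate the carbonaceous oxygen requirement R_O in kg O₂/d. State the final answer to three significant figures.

R_O ≈ 2070 kg O₂/d

Y_obs = Y / (1 + k_d θ_c) = 0.356 / (1 + 0.0656 × 14.2) = 0.356 / 1.932 = 0.1843.
Mass of BOD_L removed per day: Q(S₀ − S) = 947 × 2963 g/m³ = 2806 kg/d.
P_X = Y_obs·Q·(S₀ − S) = 0.1843 × 2806 = 517.2 kg VSS/d.
R_O = Q·(S₀ − S) − 1.42·P_X = 2806 − 1.42 × 517.2 = 2072 kg O₂/d.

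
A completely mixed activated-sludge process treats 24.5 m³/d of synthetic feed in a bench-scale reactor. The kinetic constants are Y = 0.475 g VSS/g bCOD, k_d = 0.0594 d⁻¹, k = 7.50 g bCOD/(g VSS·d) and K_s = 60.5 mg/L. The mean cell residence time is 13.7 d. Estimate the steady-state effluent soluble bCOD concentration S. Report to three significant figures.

S ≈ 2.34 mg/L

From the Monod/SRT balance for a CMAS, S = K_s·(1+k_d θ_c)/[θ_c·(Y k − k_d) − 1] = 60.5 × (1 + 0.0594 × 13.7) / [13.7 × (0.475 × 7.50 − 0.0594) − 1] = 109.7 / 46.99 = 2.335 mg/L.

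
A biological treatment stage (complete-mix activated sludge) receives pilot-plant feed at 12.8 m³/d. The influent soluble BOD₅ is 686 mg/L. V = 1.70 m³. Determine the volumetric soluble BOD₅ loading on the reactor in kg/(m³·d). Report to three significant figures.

L_v ≈ 5.17 kg soluble BOD₅/(m³·d)

L_v = Q S₀ / V = 12.8 × 686 × 10⁻³ / 1.700 = 5.165 kg/(m³·d).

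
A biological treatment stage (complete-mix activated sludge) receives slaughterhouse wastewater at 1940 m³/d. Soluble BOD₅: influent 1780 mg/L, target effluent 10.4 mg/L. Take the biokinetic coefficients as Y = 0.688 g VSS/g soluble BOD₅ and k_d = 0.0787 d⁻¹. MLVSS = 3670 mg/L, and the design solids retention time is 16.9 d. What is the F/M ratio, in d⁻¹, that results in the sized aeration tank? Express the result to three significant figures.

F/M ≈ 0.202 d⁻¹

Steady-state biomass mass balance: V·X·(1 + k_d·θ_c) = Y·Q·(S₀ − S)·θ_c, so V = 0.688 × 1940 × (1780 − 10.4) × 16.9 / [3670 × (1 + 0.0787 × 16.9)] = 3.99×10^7 / 8551 = 4668 m³.
F/M = Q·S₀ / (V·X) = 1940 × 1780 / (4668 × 3670) = 0.2016 g soluble BOD₅·(g VSS·d)⁻¹.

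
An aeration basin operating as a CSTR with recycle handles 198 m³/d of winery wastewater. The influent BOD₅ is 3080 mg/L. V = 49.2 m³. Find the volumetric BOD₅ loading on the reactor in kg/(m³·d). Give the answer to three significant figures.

Volumetric loading L_v = Q·S₀ / V = 198 × 3080 g/m³ / 49.20 m³ = 12395 g/(m³·d) = 12.40 kg BOD₅/(m³·d).

L_v ≈ 12.4 kg BOD₅/(m³·d)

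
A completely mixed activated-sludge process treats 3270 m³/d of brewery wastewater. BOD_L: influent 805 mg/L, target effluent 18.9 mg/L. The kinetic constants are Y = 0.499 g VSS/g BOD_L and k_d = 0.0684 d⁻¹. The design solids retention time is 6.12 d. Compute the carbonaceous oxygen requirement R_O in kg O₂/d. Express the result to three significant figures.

The observed yield is Y_obs = Y/(1 + k_d·θ_c) = 0.499 / (1 + 0.0684 × 6.12) = 0.499 / 1.419 = 0.3518 g VSS per g BOD_L removed.
ΔS = 805 − 18.9 = 786.1 mg/L, so the substrate removal rate is 3270 × 786.1/1000 = 2571 kg BOD_L/d.
P_X = Y_obs·Q·(S₀ − S) = 0.3518 × 2571 = 904.2 kg VSS/d.
R_O = Q·ΔS − 1.42 P_X = 2571 − 1284 = 1287 kg O₂/d.

R_O ≈ 1290 kg O₂/d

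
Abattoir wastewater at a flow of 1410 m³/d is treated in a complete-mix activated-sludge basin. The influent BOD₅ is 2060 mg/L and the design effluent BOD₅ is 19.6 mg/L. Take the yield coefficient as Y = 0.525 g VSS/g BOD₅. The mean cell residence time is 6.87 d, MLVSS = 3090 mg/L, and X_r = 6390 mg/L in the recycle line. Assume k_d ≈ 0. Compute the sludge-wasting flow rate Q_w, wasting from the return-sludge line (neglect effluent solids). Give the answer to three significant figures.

Biomass mass balance (decay neglected): V·X = Y·Q·(S₀ − S)·θ_c, so V = 0.525 × 1410 × (2060 − 19.6) × 6.87 / 3090 = 3358 m³.
Wasting from the return line (neglecting effluent solids): Q_w = V·X / (θ_c·X_r) = 3358 × 3090 / (6.87 × 6390) = 236.4 m³/d.

Q_w ≈ 236 m³/d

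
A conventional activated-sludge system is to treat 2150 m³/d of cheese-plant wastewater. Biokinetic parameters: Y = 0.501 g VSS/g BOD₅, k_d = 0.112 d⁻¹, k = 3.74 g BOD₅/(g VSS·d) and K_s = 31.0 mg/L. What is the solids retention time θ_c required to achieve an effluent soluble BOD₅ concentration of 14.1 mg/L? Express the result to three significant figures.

θ_c ≈ 2.11 d

At the target effluent, Y k S/(K_s+S) = 0.501×3.74×14.1/45.10 = 0.5858 d⁻¹.
θ_c = 1/(μ − k_d) = 1/(0.5858 − 0.112) = 1/0.4738 = 2.111 d.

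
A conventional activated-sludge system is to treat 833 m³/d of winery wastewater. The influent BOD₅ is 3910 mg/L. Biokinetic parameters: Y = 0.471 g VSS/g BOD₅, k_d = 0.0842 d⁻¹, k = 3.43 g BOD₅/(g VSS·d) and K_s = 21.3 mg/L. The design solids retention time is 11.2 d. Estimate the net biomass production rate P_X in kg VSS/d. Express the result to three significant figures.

P_X ≈ 789 kg VSS/d

For a completely mixed reactor with recycle the Lawrence–McCarty relation gives S = K_s·(1 + k_d·θ_c) / [θ_c·(Y·k − k_d) − 1] = 21.3 × (1 + 0.0842 × 11.2) / [11.2 × (0.471 × 3.43 − 0.0842) − 1] = 41.39 / 16.15 = 2.563 mg/L.
Y_obs = Y / (1 + k_d θ_c) = 0.471 / (1 + 0.0842 × 11.2) = 0.471 / 1.943 = 0.2424.
Substrate removed = Q·(S₀ − S) = 833 m³/d × (3910 − 2.56) g/m³ = 3.25×10^6 g/d = 3255 kg/d.
Biomass produced: P_X = Y_obs·Q·ΔS = 0.2424 × 3255 ≈ 789.0 kg VSS/d.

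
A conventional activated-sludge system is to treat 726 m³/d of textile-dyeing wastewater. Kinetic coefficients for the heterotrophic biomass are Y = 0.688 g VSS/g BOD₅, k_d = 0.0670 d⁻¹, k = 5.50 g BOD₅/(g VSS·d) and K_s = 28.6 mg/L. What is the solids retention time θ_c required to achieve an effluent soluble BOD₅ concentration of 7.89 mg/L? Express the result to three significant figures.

θ_c ≈ 1.33 d

From 1/θ_c = Y·k·S/(K_s + S) − k_d: Y·k·S/(K_s+S) = 0.688 × 5.50 × 7.89 / (28.6 + 7.89) = 0.8182 d⁻¹.
Then 1/θ_c = μ − k_d = 0.8182 − 0.0670 = 0.7512 d⁻¹, giving θ_c = 1.331 d.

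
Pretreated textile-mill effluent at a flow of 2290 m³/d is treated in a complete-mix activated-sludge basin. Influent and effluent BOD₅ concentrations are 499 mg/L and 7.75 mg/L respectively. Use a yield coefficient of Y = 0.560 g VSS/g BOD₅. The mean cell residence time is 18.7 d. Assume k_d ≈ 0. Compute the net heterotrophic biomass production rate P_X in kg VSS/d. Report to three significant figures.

No decay correction is needed, so Y_obs = Y = 0.560.
Q·(S₀ − S) = 2290 × (499 − 7.75) × 10⁻³ = 1125 kg/d removed.
Net biomass production P_X = Y_obs × Q·(S₀ − S) = 0.5600 × 1125 = 630.0 kg VSS/d.

P_X ≈ 630 kg VSS/d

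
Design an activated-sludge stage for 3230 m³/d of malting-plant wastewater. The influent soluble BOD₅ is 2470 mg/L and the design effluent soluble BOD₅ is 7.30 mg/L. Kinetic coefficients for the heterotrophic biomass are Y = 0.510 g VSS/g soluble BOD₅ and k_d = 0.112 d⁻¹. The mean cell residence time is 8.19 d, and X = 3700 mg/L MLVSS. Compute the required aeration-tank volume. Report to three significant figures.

V ≈ 4680 m³

Rearranging the biomass balance for a CMAS with decay, V = Y·Q·ΔS·θ_c / [X·(1+k_d θ_c)] = 0.510 × 3230 × (2470 − 7.30) × 8.19 / [3700 × (1 + 0.112 × 8.19)] = 3.32×10^7 / 7094 = 4684 m³.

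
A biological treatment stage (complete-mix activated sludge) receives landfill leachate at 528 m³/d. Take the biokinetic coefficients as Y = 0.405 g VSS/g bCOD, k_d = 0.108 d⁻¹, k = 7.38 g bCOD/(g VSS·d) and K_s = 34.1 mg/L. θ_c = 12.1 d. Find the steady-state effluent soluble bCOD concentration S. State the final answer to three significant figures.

Effluent substrate depends only on kinetics and SRT: S = K_s(1 + k_d θ_c) / [θ_c(Yk − k_d) − 1] = 34.1 × (1 + 0.108 × 12.1) / [12.1 × (0.405 × 7.38 − 0.108) − 1] = 78.66 / 33.86 = 2.323 mg/L.

S ≈ 2.32 mg/L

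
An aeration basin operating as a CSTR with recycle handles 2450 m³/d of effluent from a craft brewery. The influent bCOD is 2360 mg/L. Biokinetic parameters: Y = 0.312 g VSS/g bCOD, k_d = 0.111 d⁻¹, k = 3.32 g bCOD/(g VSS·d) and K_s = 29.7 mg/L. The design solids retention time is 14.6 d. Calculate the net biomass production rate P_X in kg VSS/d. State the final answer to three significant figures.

Effluent substrate depends only on kinetics and SRT: S = K_s(1 + k_d θ_c) / [θ_c(Yk − k_d) − 1] = 29.7 × (1 + 0.111 × 14.6) / [14.6 × (0.312 × 3.32 − 0.111) − 1] = 77.83 / 12.50 = 6.225 mg/L.
Observed yield with endogenous decay: Y_obs = Y / (1 + k_d·θ_c) = 0.312 / (1 + 0.111 × 14.6) = 0.312 / 2.621 = 0.1191 g VSS/g bCOD.
ΔS = 2360 − 6.23 = 2354 mg/L, so the substrate removal rate is 2450 × 2354/1000 = 5767 kg bCOD/d.
P_X = Y_obs · Q(S₀ − S) = 0.1191 × 5767 = 686.6 kg VSS/d.

P_X ≈ 687 kg VSS/d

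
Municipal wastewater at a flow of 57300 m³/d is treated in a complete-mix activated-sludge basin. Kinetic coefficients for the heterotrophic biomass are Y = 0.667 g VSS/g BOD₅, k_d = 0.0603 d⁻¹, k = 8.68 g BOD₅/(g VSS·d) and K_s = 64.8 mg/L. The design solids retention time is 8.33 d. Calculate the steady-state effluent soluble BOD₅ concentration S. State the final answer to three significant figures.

S ≈ 2.08 mg/L

Effluent substrate depends only on kinetics and SRT: S = K_s(1 + k_d θ_c) / [θ_c(Yk − k_d) − 1] = 64.8 × (1 + 0.0603 × 8.33) / [8.33 × (0.667 × 8.68 − 0.0603) − 1] = 97.35 / 46.72 = 2.083 mg/L.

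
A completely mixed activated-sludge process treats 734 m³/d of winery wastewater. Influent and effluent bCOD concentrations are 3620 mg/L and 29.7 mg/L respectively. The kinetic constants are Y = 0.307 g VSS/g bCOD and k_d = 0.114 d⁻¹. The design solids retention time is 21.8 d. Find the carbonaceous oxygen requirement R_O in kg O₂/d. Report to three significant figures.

Y_obs = Y / (1 + k_d θ_c) = 0.307 / (1 + 0.114 × 21.8) = 0.307 / 3.485 = 0.08809.
Q·(S₀ − S) = 734 × (3620 − 29.7) × 10⁻³ = 2635 kg/d removed.
P_X = Y_obs·Q·(S₀ − S) = 0.08809 × 2635 = 232.1 kg VSS/d.
R_O = Q·(S₀ − S) − 1.42·P_X = 2635 − 1.42 × 232.1 = 2306 kg O₂/d.

R_O ≈ 2310 kg O₂/d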